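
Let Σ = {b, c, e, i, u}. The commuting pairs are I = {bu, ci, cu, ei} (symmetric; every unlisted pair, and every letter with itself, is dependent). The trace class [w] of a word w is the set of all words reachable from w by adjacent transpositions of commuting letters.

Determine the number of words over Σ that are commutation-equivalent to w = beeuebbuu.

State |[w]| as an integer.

6

#0=b has no predecessor
#1=e depends on [0:b]
#2=e depends on [1:e]
#3=u depends on [2:e]
#4=e depends on [3:u]
#5=b depends on [4:e]
#6=b depends on [5:b]
#7=u depends on [4:e]
#8=u depends on [7:u]
sources: [0:b]
N(rest) = Σ N(rest − s) over sources s of rest; N(one piece) = 1:
  size 1 → [6]=1  [8]=1
  size 2 → [5,6]=1  [6,8]=2  [7,8]=1
  size 3 → [5,6,8]=3  [6,7,8]=3
  size 4 → [5,6,7,8]=6
  size 5 → [4,5,6,7,8]=6
  size 6 → [3,4,5,6,7,8]=6
  size 7 → [2,3,4,5,6,7,8]=6
  first=0(b) contributes 6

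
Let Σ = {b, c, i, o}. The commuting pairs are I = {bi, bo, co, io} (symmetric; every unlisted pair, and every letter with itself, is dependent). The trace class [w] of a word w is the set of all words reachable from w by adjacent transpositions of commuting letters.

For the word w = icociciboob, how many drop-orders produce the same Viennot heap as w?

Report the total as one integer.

495

#0=i has no predecessor
#1=c depends on [0:i]
#2=o has no predecessor
#3=c depends on [1:c]
#4=i depends on [3:c]
#5=c depends on [4:i]
#6=i depends on [5:c]
#7=b depends on [5:c]
#8=o depends on [2:o]
#9=o depends on [8:o]
#10=b depends on [7:b]
sources: [0:i, 2:o]
N(rest) = Σ N(rest − s) over sources s of rest; N(one piece) = 1:
  size 1 → [6]=1  [9]=1  [10]=1
  size 2 → [6,9]=2  [6,10]=2  [7,10]=1  [8,9]=1  [9,10]=2
  size 3 → [2,8,9]=1  [6,7,10]=3  [6,8,9]=3  [6,9,10]=6  [7,9,10]=3  [8,9,10]=3
  size 4 → [2,6,8,9]=4  [2,8,9,10]=4  [5,6,7,10]=3  [6,7,9,10]=12  [6,8,9,10]=12  [7,8,9,10]=6
  size 5 → [2,6,8,9,10]=20  [2,7,8,9,10]=10  [4,5,6,7,10]=3  [5,6,7,9,10]=15  [6,7,8,9,10]=30
  size 6 → [2,6,7,8,9,10]=60  [3,4,5,6,7,10]=3  [4,5,6,7,9,10]=18  [5,6,7,8,9,10]=45
  size 7 → [1,3,4,5,6,7,10]=3  [2,5,6,7,8,9,10]=105  [3,4,5,6,7,9,10]=21  [4,5,6,7,8,9,10]=63
  size 8 → [0,1,3,4,5,6,7,10]=3  [1,3,4,5,6,7,9,10]=24  [2,4,5,6,7,8,9,10]=168  [3,4,5,6,7,8,9,10]=84
  size 9 → [0,1,3,4,5,6,7,9,10]=27  [1,3,4,5,6,7,8,9,10]=108  [2,3,4,5,6,7,8,9,10]=252
  first=0(i) contributes 360
  first=2(o) contributes 135
|[w]| = 495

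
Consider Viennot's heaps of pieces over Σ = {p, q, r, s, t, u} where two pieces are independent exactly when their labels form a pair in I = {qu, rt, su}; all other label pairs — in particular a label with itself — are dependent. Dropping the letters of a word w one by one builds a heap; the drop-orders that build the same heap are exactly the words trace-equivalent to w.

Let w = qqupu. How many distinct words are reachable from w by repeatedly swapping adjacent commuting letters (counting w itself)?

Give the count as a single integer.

3

piece 0:q — minimal
piece 1:q rests on {0:q}
piece 2:u — minimal
piece 3:p rests on {1:q, 2:u}
piece 4:u rests on {3:p}
minimal pieces: {0:q, 2:u}
ways to finish when only these pieces remain (= sum over removing one remaining piece with nothing left below it):
  1 left: {4}→1
  2 left: {3,4}→1
  3 left: {1,3,4}→1  {2,3,4}→1
  placing 0:q first → 2 extensions
  placing 2:u first → 1 extensions
total linear extensions = 3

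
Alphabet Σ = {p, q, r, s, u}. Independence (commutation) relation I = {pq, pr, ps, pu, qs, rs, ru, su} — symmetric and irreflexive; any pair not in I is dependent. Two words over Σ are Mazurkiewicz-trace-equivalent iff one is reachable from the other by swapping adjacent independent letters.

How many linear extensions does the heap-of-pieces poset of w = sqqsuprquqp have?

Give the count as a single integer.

3960

piece 0:s — minimal
piece 1:q — minimal
piece 2:q rests on {1:q}
piece 3:s rests on {0:s}
piece 4:u rests on {2:q}
piece 5:p — minimal
piece 6:r rests on {2:q}
piece 7:q rests on {4:u, 6:r}
piece 8:u rests on {7:q}
piece 9:q rests on {8:u}
piece 10:p rests on {5:p}
minimal pieces: {0:s, 1:q, 5:p}
ways to finish when only these pieces remain (= sum over removing one remaining piece with nothing left below it):
  1 left: {3}→1  {9}→1  {10}→1
  2 left: {0,3}→1  {3,9}→2  {3,10}→2  {5,10}→1  {8,9}→1  {9,10}→2
  3 left: {0,3,9}→3  {0,3,10}→3  {3,5,10}→3  {3,8,9}→3  {3,9,10}→6  {5,9,10}→3  {7,8,9}→1  {8,9,10}→3
  4 left: {0,3,5,10}→6  {0,3,8,9}→6  {0,3,9,10}→12  {3,5,9,10}→12  {3,7,8,9}→4  {3,8,9,10}→12  {4,7,8,9}→1  {5,8,9,10}→6  {6,7,8,9}→1  {7,8,9,10}→4
  5 left: {0,3,5,9,10}→30  {0,3,7,8,9}→10  {0,3,8,9,10}→30  {3,4,7,8,9}→5  {3,5,8,9,10}→30  {3,6,7,8,9}→5  {3,7,8,9,10}→20  {4,6,7,8,9}→2  {4,7,8,9,10}→5  {5,7,8,9,10}→10  {6,7,8,9,10}→5
  6 left: {0,3,4,7,8,9}→15  {0,3,5,8,9,10}→90  {0,3,6,7,8,9}→15  {0,3,7,8,9,10}→60  {2,4,6,7,8,9}→2  {3,4,6,7,8,9}→12  {3,4,7,8,9,10}→30  {3,5,7,8,9,10}→60  {3,6,7,8,9,10}→30  {4,5,7,8,9,10}→15  {4,6,7,8,9,10}→12  {5,6,7,8,9,10}→15
  7 left: {0,3,4,6,7,8,9}→42  {0,3,4,7,8,9,10}→105  {0,3,5,7,8,9,10}→210  {0,3,6,7,8,9,10}→105  {1,2,4,6,7,8,9}→2  {2,3,4,6,7,8,9}→14  {2,4,6,7,8,9,10}→14  {3,4,5,7,8,9,10}→105  {3,4,6,7,8,9,10}→84  {3,5,6,7,8,9,10}→105  {4,5,6,7,8,9,10}→42
  8 left: {0,2,3,4,6,7,8,9}→56  {0,3,4,5,7,8,9,10}→420  {0,3,4,6,7,8,9,10}→336  {0,3,5,6,7,8,9,10}→420  {1,2,3,4,6,7,8,9}→16  {1,2,4,6,7,8,9,10}→16  {2,3,4,6,7,8,9,10}→112  {2,4,5,6,7,8,9,10}→56  {3,4,5,6,7,8,9,10}→336
  9 left: {0,1,2,3,4,6,7,8,9}→72  {0,2,3,4,6,7,8,9,10}→504  {0,3,4,5,6,7,8,9,10}→1512  {1,2,3,4,6,7,8,9,10}→144  {1,2,4,5,6,7,8,9,10}→72  {2,3,4,5,6,7,8,9,10}→504
  placing 0:s first → 720 extensions
  placing 1:q first → 2520 extensions
  placing 5:p first → 720 extensions
total linear extensions = 3960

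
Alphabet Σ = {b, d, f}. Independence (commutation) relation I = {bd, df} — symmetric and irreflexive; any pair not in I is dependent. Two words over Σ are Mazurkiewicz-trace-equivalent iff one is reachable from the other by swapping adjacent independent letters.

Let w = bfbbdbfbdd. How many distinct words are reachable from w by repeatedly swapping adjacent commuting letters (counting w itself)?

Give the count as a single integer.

120

drop 0:b onto floor
drop 1:f onto {0:b}
drop 2:b onto {1:f}
drop 3:b onto {2:b}
drop 4:d onto floor
drop 5:b onto {3:b}
drop 6:f onto {5:b}
drop 7:b onto {6:f}
drop 8:d onto {4:d}
drop 9:d onto {8:d}
ground layer = {0:b, 4:d}
drop-orders for the pieces not yet dropped (sum over which currently-grounded one goes next):
  1 to go: {7} 1  {9} 1
  2 to go: {6,7} 1  {7,9} 2  {8,9} 1
  3 to go: {4,8,9} 1  {5,6,7} 1  {6,7,9} 3  {7,8,9} 3
  4 to go: {3,5,6,7} 1  {4,7,8,9} 4  {5,6,7,9} 4  {6,7,8,9} 6
  5 to go: {2,3,5,6,7} 1  {3,5,6,7,9} 5  {4,6,7,8,9} 10  {5,6,7,8,9} 10
  6 to go: {1,2,3,5,6,7} 1  {2,3,5,6,7,9} 6  {3,5,6,7,8,9} 15  {4,5,6,7,8,9} 20
  7 to go: {0,1,2,3,5,6,7} 1  {1,2,3,5,6,7,9} 7  {2,3,5,6,7,8,9} 21  {3,4,5,6,7,8,9} 35
  8 to go: {0,1,2,3,5,6,7,9} 8  {1,2,3,5,6,7,8,9} 28  {2,3,4,5,6,7,8,9} 56
  if 0:b drops first: 84 orders
  if 4:d drops first: 36 orders
heap linearizations: 120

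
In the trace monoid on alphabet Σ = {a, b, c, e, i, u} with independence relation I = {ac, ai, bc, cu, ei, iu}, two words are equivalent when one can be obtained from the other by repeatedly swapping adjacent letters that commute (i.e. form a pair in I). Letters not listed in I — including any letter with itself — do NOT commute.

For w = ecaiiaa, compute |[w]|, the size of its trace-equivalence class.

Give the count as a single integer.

drop 0:e onto floor
drop 1:c onto {0:e}
drop 2:a onto {0:e}
drop 3:i onto {1:c}
drop 4:i onto {3:i}
drop 5:a onto {2:a}
drop 6:a onto {5:a}
ground layer = {0:e}
drop-orders for the pieces not yet dropped (sum over which currently-grounded one goes next):
  1 to go: {4} 1  {6} 1
  2 to go: {3,4} 1  {4,6} 2  {5,6} 1
  3 to go: {1,3,4} 1  {2,5,6} 1  {3,4,6} 3  {4,5,6} 3
  4 to go: {1,3,4,6} 4  {2,4,5,6} 4  {3,4,5,6} 6
  5 to go: {1,3,4,5,6} 10  {2,3,4,5,6} 10
  if 0:e drops first: 20 orders

20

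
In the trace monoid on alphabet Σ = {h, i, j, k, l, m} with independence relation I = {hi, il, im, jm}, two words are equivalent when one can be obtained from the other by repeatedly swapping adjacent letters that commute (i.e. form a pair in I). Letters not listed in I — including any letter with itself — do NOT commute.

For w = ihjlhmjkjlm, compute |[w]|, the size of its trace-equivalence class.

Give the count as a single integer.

4

#0=i has no predecessor
#1=h has no predecessor
#2=j depends on [0:i, 1:h]
#3=l depends on [2:j]
#4=h depends on [3:l]
#5=m depends on [4:h]
#6=j depends on [4:h]
#7=k depends on [5:m, 6:j]
#8=j depends on [7:k]
#9=l depends on [8:j]
#10=m depends on [9:l]
sources: [0:i, 1:h]
N(rest) = Σ N(rest − s) over sources s of rest; N(one piece) = 1:
  size 1 → [10]=1
  size 2 → [9,10]=1
  size 3 → [8,9,10]=1
  size 4 → [7,8,9,10]=1
  size 5 → [5,7,8,9,10]=1  [6,7,8,9,10]=1
  size 6 → [5,6,7,8,9,10]=2
  size 7 → [4,5,6,7,8,9,10]=2
  size 8 → [3,4,5,6,7,8,9,10]=2
  size 9 → [2,3,4,5,6,7,8,9,10]=2
  first=0(i) contributes 2
  first=1(h) contributes 2
|[w]| = 4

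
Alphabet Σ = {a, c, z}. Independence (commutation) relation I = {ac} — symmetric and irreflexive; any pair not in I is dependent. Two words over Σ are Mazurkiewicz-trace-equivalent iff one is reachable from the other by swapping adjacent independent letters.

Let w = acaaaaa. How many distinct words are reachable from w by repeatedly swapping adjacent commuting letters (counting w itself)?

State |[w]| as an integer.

#0=a has no predecessor
#1=c has no predecessor
#2=a depends on [0:a]
#3=a depends on [2:a]
#4=a depends on [3:a]
#5=a depends on [4:a]
#6=a depends on [5:a]
sources: [0:a, 1:c]
N(rest) = Σ N(rest − s) over sources s of rest; N(one piece) = 1:
  size 1 → [1]=1  [6]=1
  size 2 → [1,6]=2  [5,6]=1
  size 3 → [1,5,6]=3  [4,5,6]=1
  size 4 → [1,4,5,6]=4  [3,4,5,6]=1
  size 5 → [1,3,4,5,6]=5  [2,3,4,5,6]=1
  first=0(a) contributes 6
  first=1(c) contributes 1
|[w]| = 7

7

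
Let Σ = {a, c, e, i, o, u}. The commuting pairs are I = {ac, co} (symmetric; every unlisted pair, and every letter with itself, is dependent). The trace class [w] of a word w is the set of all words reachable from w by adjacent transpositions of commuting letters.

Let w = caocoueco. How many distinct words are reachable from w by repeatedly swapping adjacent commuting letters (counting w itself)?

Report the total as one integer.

drop 0:c onto floor
drop 1:a onto floor
drop 2:o onto {1:a}
drop 3:c onto {0:c}
drop 4:o onto {2:o}
drop 5:u onto {3:c, 4:o}
drop 6:e onto {5:u}
drop 7:c onto {6:e}
drop 8:o onto {6:e}
ground layer = {0:c, 1:a}
drop-orders for the pieces not yet dropped (sum over which currently-grounded one goes next):
  1 to go: {7} 1  {8} 1
  2 to go: {7,8} 2
  3 to go: {6,7,8} 2
  4 to go: {5,6,7,8} 2
  5 to go: {3,5,6,7,8} 2  {4,5,6,7,8} 2
  6 to go: {0,3,5,6,7,8} 2  {2,4,5,6,7,8} 2  {3,4,5,6,7,8} 4
  7 to go: {0,3,4,5,6,7,8} 6  {1,2,4,5,6,7,8} 2  {2,3,4,5,6,7,8} 6
  if 0:c drops first: 8 orders
  if 1:a drops first: 12 orders
heap linearizations: 20

20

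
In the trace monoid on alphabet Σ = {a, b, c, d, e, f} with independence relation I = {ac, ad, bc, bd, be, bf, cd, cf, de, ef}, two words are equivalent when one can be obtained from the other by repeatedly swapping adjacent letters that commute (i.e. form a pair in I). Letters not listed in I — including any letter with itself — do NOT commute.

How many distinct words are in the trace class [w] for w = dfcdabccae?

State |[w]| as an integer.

392

0(d) covers ∅
1(f) covers 0:d
2(c) covers ∅
3(d) covers 1:f
4(a) covers 1:f
5(b) covers 4:a
6(c) covers 2:c
7(c) covers 6:c
8(a) covers 5:b
9(e) covers 7:c, 8:a
floor of heap: 0:d, 2:c
completions by unplaced set U, small U first (add the entries for U minus each lowest piece of U):
  |U|=1: {3}:1  {9}:1
  |U|=2: {3,9}:2  {7,9}:1  {8,9}:1
  |U|=3: {3,7,9}:3  {3,8,9}:3  {5,8,9}:1  {6,7,9}:1  {7,8,9}:2
  |U|=4: {2,6,7,9}:1  {3,5,8,9}:4  {3,6,7,9}:4  {3,7,8,9}:8  {4,5,8,9}:1  {5,7,8,9}:3  {6,7,8,9}:3
  |U|=5: {2,3,6,7,9}:5  {2,6,7,8,9}:4  {3,4,5,8,9}:5  {3,5,7,8,9}:15  {3,6,7,8,9}:15  {4,5,7,8,9}:4  {5,6,7,8,9}:6
  |U|=6: {1,3,4,5,8,9}:5  {2,3,6,7,8,9}:24  {2,5,6,7,8,9}:10  {3,4,5,7,8,9}:24  {3,5,6,7,8,9}:36  {4,5,6,7,8,9}:10
  |U|=7: {0,1,3,4,5,8,9}:5  {1,3,4,5,7,8,9}:29  {2,3,5,6,7,8,9}:70  {2,4,5,6,7,8,9}:20  {3,4,5,6,7,8,9}:70
  |U|=8: {0,1,3,4,5,7,8,9}:34  {1,3,4,5,6,7,8,9}:99  {2,3,4,5,6,7,8,9}:160
  start at 0(d): 259
  start at 2(c): 133
sum over floor = 392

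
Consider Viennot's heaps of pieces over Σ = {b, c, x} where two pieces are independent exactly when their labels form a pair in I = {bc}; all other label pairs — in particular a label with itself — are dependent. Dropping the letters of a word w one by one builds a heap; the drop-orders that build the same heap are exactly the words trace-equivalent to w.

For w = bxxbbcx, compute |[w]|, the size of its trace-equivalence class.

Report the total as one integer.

3

piece 0:b — minimal
piece 1:x rests on {0:b}
piece 2:x rests on {1:x}
piece 3:b rests on {2:x}
piece 4:b rests on {3:b}
piece 5:c rests on {2:x}
piece 6:x rests on {4:b, 5:c}
minimal pieces: {0:b}
ways to finish when only these pieces remain (= sum over removing one remaining piece with nothing left below it):
  1 left: {6}→1
  2 left: {4,6}→1  {5,6}→1
  3 left: {3,4,6}→1  {4,5,6}→2
  4 left: {3,4,5,6}→3
  5 left: {2,3,4,5,6}→3
  placing 0:b first → 3 extensions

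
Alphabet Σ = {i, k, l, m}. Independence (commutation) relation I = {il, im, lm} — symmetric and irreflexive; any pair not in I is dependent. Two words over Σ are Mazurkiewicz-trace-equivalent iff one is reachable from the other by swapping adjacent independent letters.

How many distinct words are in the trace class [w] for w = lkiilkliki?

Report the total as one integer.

6

piece 0:l — minimal
piece 1:k rests on {0:l}
piece 2:i rests on {1:k}
piece 3:i rests on {2:i}
piece 4:l rests on {1:k}
piece 5:k rests on {3:i, 4:l}
piece 6:l rests on {5:k}
piece 7:i rests on {5:k}
piece 8:k rests on {6:l, 7:i}
piece 9:i rests on {8:k}
minimal pieces: {0:l}
ways to finish when only these pieces remain (= sum over removing one remaining piece with nothing left below it):
  1 left: {9}→1
  2 left: {8,9}→1
  3 left: {6,8,9}→1  {7,8,9}→1
  4 left: {6,7,8,9}→2
  5 left: {5,6,7,8,9}→2
  6 left: {3,5,6,7,8,9}→2  {4,5,6,7,8,9}→2
  7 left: {2,3,5,6,7,8,9}→2  {3,4,5,6,7,8,9}→4
  8 left: {2,3,4,5,6,7,8,9}→6
  placing 0:l first → 6 extensions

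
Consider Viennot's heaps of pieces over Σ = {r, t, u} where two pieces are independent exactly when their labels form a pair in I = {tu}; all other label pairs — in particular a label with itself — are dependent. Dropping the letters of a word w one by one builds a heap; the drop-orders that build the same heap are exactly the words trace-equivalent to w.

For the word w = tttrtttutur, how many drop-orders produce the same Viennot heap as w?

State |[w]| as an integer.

piece 0:t — minimal
piece 1:t rests on {0:t}
piece 2:t rests on {1:t}
piece 3:r rests on {2:t}
piece 4:t rests on {3:r}
piece 5:t rests on {4:t}
piece 6:t rests on {5:t}
piece 7:u rests on {3:r}
piece 8:t rests on {6:t}
piece 9:u rests on {7:u}
piece 10:r rests on {8:t, 9:u}
minimal pieces: {0:t}
ways to finish when only these pieces remain (= sum over removing one remaining piece with nothing left below it):
  1 left: {10}→1
  2 left: {8,10}→1  {9,10}→1
  3 left: {6,8,10}→1  {7,9,10}→1  {8,9,10}→2
  4 left: {5,6,8,10}→1  {6,8,9,10}→3  {7,8,9,10}→3
  5 left: {4,5,6,8,10}→1  {5,6,8,9,10}→4  {6,7,8,9,10}→6
  6 left: {4,5,6,8,9,10}→5  {5,6,7,8,9,10}→10
  7 left: {4,5,6,7,8,9,10}→15
  8 left: {3,4,5,6,7,8,9,10}→15
  9 left: {2,3,4,5,6,7,8,9,10}→15
  placing 0:t first → 15 extensions

15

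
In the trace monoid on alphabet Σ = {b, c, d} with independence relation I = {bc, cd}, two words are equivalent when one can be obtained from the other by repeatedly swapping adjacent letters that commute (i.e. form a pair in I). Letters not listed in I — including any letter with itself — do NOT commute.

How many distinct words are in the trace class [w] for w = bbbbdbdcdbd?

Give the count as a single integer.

11

0(b) covers ∅
1(b) covers 0:b
2(b) covers 1:b
3(b) covers 2:b
4(d) covers 3:b
5(b) covers 4:d
6(d) covers 5:b
7(c) covers ∅
8(d) covers 6:d
9(b) covers 8:d
10(d) covers 9:b
floor of heap: 0:b, 7:c
completions by unplaced set U, small U first (add the entries for U minus each lowest piece of U):
  |U|=1: {7}:1  {10}:1
  |U|=2: {7,10}:2  {9,10}:1
  |U|=3: {7,9,10}:3  {8,9,10}:1
  |U|=4: {6,8,9,10}:1  {7,8,9,10}:4
  |U|=5: {5,6,8,9,10}:1  {6,7,8,9,10}:5
  |U|=6: {4,5,6,8,9,10}:1  {5,6,7,8,9,10}:6
  |U|=7: {3,4,5,6,8,9,10}:1  {4,5,6,7,8,9,10}:7
  |U|=8: {2,3,4,5,6,8,9,10}:1  {3,4,5,6,7,8,9,10}:8
  |U|=9: {1,2,3,4,5,6,8,9,10}:1  {2,3,4,5,6,7,8,9,10}:9
  start at 0(b): 10
  start at 7(c): 1
sum over floor = 11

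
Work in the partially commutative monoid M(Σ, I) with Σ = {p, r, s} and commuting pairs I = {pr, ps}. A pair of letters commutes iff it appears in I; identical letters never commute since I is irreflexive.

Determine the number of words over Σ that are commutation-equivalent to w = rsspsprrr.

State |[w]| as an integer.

piece 0:r — minimal
piece 1:s rests on {0:r}
piece 2:s rests on {1:s}
piece 3:p — minimal
piece 4:s rests on {2:s}
piece 5:p rests on {3:p}
piece 6:r rests on {4:s}
piece 7:r rests on {6:r}
piece 8:r rests on {7:r}
minimal pieces: {0:r, 3:p}
ways to finish when only these pieces remain (= sum over removing one remaining piece with nothing left below it):
  1 left: {5}→1  {8}→1
  2 left: {3,5}→1  {5,8}→2  {7,8}→1
  3 left: {3,5,8}→3  {5,7,8}→3  {6,7,8}→1
  4 left: {3,5,7,8}→6  {4,6,7,8}→1  {5,6,7,8}→4
  5 left: {2,4,6,7,8}→1  {3,5,6,7,8}→10  {4,5,6,7,8}→5
  6 left: {1,2,4,6,7,8}→1  {2,4,5,6,7,8}→6  {3,4,5,6,7,8}→15
  7 left: {0,1,2,4,6,7,8}→1  {1,2,4,5,6,7,8}→7  {2,3,4,5,6,7,8}→21
  placing 0:r first → 28 extensions
  placing 3:p first → 8 extensions
total linear extensions = 36

36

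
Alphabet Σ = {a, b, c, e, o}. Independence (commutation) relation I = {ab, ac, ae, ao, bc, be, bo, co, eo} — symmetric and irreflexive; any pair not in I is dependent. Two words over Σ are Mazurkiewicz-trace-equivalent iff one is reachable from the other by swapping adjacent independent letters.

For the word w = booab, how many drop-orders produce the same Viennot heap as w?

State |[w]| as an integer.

piece 0:b — minimal
piece 1:o — minimal
piece 2:o rests on {1:o}
piece 3:a — minimal
piece 4:b rests on {0:b}
minimal pieces: {0:b, 1:o, 3:a}
ways to finish when only these pieces remain (= sum over removing one remaining piece with nothing left below it):
  1 left: {2}→1  {3}→1  {4}→1
  2 left: {0,4}→1  {1,2}→1  {2,3}→2  {2,4}→2  {3,4}→2
  3 left: {0,2,4}→3  {0,3,4}→3  {1,2,3}→3  {1,2,4}→3  {2,3,4}→6
  placing 0:b first → 12 extensions
  placing 1:o first → 12 extensions
  placing 3:a first → 6 extensions
total linear extensions = 30

30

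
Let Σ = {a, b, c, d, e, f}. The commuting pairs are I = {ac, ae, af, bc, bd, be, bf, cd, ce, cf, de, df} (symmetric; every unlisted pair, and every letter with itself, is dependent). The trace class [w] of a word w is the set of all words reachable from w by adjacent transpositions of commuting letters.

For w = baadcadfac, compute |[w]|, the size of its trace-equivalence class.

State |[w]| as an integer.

#0=b has no predecessor
#1=a depends on [0:b]
#2=a depends on [1:a]
#3=d depends on [2:a]
#4=c has no predecessor
#5=a depends on [3:d]
#6=d depends on [5:a]
#7=f has no predecessor
#8=a depends on [6:d]
#9=c depends on [4:c]
sources: [0:b, 4:c, 7:f]
N(rest) = Σ N(rest − s) over sources s of rest; N(one piece) = 1:
  size 1 → [7]=1  [8]=1  [9]=1
  size 2 → [4,9]=1  [6,8]=1  [7,8]=2  [7,9]=2  [8,9]=2
  size 3 → [4,7,9]=3  [4,8,9]=3  [5,6,8]=1  [6,7,8]=3  [6,8,9]=3  [7,8,9]=6
  size 4 → [3,5,6,8]=1  [4,6,8,9]=6  [4,7,8,9]=12  [5,6,7,8]=4  [5,6,8,9]=4  [6,7,8,9]=12
  size 5 → [2,3,5,6,8]=1  [3,5,6,7,8]=5  [3,5,6,8,9]=5  [4,5,6,8,9]=10  [4,6,7,8,9]=30  [5,6,7,8,9]=20
  size 6 → [1,2,3,5,6,8]=1  [2,3,5,6,7,8]=6  [2,3,5,6,8,9]=6  [3,4,5,6,8,9]=15  [3,5,6,7,8,9]=30  [4,5,6,7,8,9]=60
  size 7 → [0,1,2,3,5,6,8]=1  [1,2,3,5,6,7,8]=7  [1,2,3,5,6,8,9]=7  [2,3,4,5,6,8,9]=21  [2,3,5,6,7,8,9]=42  [3,4,5,6,7,8,9]=105
  size 8 → [0,1,2,3,5,6,7,8]=8  [0,1,2,3,5,6,8,9]=8  [1,2,3,4,5,6,8,9]=28  [1,2,3,5,6,7,8,9]=56  [2,3,4,5,6,7,8,9]=168
  first=0(b) contributes 252
  first=4(c) contributes 72
  first=7(f) contributes 36
|[w]| = 360

360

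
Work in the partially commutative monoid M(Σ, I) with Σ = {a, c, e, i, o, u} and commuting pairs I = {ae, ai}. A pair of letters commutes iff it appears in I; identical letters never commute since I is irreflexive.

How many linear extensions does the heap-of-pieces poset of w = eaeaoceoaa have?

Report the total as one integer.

6

0(e) covers ∅
1(a) covers ∅
2(e) covers 0:e
3(a) covers 1:a
4(o) covers 2:e, 3:a
5(c) covers 4:o
6(e) covers 5:c
7(o) covers 6:e
8(a) covers 7:o
9(a) covers 8:a
floor of heap: 0:e, 1:a
completions by unplaced set U, small U first (add the entries for U minus each lowest piece of U):
  |U|=1: {9}:1
  |U|=2: {8,9}:1
  |U|=3: {7,8,9}:1
  |U|=4: {6,7,8,9}:1
  |U|=5: {5,6,7,8,9}:1
  |U|=6: {4,5,6,7,8,9}:1
  |U|=7: {2,4,5,6,7,8,9}:1  {3,4,5,6,7,8,9}:1
  |U|=8: {0,2,4,5,6,7,8,9}:1  {1,3,4,5,6,7,8,9}:1  {2,3,4,5,6,7,8,9}:2
  start at 0(e): 3
  start at 1(a): 3
sum over floor = 6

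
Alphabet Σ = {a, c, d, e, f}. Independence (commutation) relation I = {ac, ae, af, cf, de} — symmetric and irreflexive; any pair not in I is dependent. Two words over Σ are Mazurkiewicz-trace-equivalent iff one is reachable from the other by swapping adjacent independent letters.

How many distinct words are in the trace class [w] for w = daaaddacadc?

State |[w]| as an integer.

#0=d has no predecessor
#1=a depends on [0:d]
#2=a depends on [1:a]
#3=a depends on [2:a]
#4=d depends on [3:a]
#5=d depends on [4:d]
#6=a depends on [5:d]
#7=c depends on [5:d]
#8=a depends on [6:a]
#9=d depends on [7:c, 8:a]
#10=c depends on [9:d]
sources: [0:d]
N(rest) = Σ N(rest − s) over sources s of rest; N(one piece) = 1:
  size 1 → [10]=1
  size 2 → [9,10]=1
  size 3 → [7,9,10]=1  [8,9,10]=1
  size 4 → [6,8,9,10]=1  [7,8,9,10]=2
  size 5 → [6,7,8,9,10]=3
  size 6 → [5,6,7,8,9,10]=3
  size 7 → [4,5,6,7,8,9,10]=3
  size 8 → [3,4,5,6,7,8,9,10]=3
  size 9 → [2,3,4,5,6,7,8,9,10]=3
  first=0(d) contributes 3

3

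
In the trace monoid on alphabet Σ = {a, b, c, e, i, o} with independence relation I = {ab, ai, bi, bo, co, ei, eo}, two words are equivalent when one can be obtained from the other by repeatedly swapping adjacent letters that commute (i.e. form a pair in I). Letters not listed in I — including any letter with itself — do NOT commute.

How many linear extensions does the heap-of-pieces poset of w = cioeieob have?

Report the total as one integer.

35

drop 0:c onto floor
drop 1:i onto {0:c}
drop 2:o onto {1:i}
drop 3:e onto {0:c}
drop 4:i onto {2:o}
drop 5:e onto {3:e}
drop 6:o onto {4:i}
drop 7:b onto {5:e}
ground layer = {0:c}
drop-orders for the pieces not yet dropped (sum over which currently-grounded one goes next):
  1 to go: {6} 1  {7} 1
  2 to go: {4,6} 1  {5,7} 1  {6,7} 2
  3 to go: {2,4,6} 1  {3,5,7} 1  {4,6,7} 3  {5,6,7} 3
  4 to go: {1,2,4,6} 1  {2,4,6,7} 4  {3,5,6,7} 4  {4,5,6,7} 6
  5 to go: {1,2,4,6,7} 5  {2,4,5,6,7} 10  {3,4,5,6,7} 10
  6 to go: {1,2,4,5,6,7} 15  {2,3,4,5,6,7} 20
  if 0:c drops first: 35 orders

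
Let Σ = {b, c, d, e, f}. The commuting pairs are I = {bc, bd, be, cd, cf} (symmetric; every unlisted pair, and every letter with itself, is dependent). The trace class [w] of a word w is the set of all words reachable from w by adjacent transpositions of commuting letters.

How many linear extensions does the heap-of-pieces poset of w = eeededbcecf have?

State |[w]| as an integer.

drop 0:e onto floor
drop 1:e onto {0:e}
drop 2:e onto {1:e}
drop 3:d onto {2:e}
drop 4:e onto {3:d}
drop 5:d onto {4:e}
drop 6:b onto floor
drop 7:c onto {4:e}
drop 8:e onto {5:d, 7:c}
drop 9:c onto {8:e}
drop 10:f onto {6:b, 8:e}
ground layer = {0:e, 6:b}
drop-orders for the pieces not yet dropped (sum over which currently-grounded one goes next):
  1 to go: {9} 1  {10} 1
  2 to go: {6,10} 1  {9,10} 2
  3 to go: {6,9,10} 3  {8,9,10} 2
  4 to go: {5,8,9,10} 2  {6,8,9,10} 5  {7,8,9,10} 2
  5 to go: {5,6,8,9,10} 7  {5,7,8,9,10} 4  {6,7,8,9,10} 7
  6 to go: {4,5,7,8,9,10} 4  {5,6,7,8,9,10} 18
  7 to go: {3,4,5,7,8,9,10} 4  {4,5,6,7,8,9,10} 22
  8 to go: {2,3,4,5,7,8,9,10} 4  {3,4,5,6,7,8,9,10} 26
  9 to go: {1,2,3,4,5,7,8,9,10} 4  {2,3,4,5,6,7,8,9,10} 30
  if 0:e drops first: 34 orders
  if 6:b drops first: 4 orders
heap linearizations: 38

38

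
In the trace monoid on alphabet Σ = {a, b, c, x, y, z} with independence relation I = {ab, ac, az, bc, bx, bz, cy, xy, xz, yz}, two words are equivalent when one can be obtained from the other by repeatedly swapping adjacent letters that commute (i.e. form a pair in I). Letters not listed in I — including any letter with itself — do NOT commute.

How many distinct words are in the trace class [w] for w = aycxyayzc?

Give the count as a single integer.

#0=a has no predecessor
#1=y depends on [0:a]
#2=c has no predecessor
#3=x depends on [0:a, 2:c]
#4=y depends on [1:y]
#5=a depends on [3:x, 4:y]
#6=y depends on [5:a]
#7=z depends on [2:c]
#8=c depends on [3:x, 7:z]
sources: [0:a, 2:c]
N(rest) = Σ N(rest − s) over sources s of rest; N(one piece) = 1:
  size 1 → [6]=1  [8]=1
  size 2 → [5,6]=1  [6,8]=2  [7,8]=1
  size 3 → [4,5,6]=1  [5,6,8]=3  [6,7,8]=3
  size 4 → [1,4,5,6]=1  [3,5,6,8]=3  [4,5,6,8]=4  [5,6,7,8]=6
  size 5 → [1,4,5,6,8]=5  [3,4,5,6,8]=7  [3,5,6,7,8]=9  [4,5,6,7,8]=10
  size 6 → [1,3,4,5,6,8]=12  [1,4,5,6,7,8]=15  [2,3,5,6,7,8]=9  [3,4,5,6,7,8]=26
  size 7 → [0,1,3,4,5,6,8]=12  [1,3,4,5,6,7,8]=53  [2,3,4,5,6,7,8]=35
  first=0(a) contributes 88
  first=2(c) contributes 65
|[w]| = 153

153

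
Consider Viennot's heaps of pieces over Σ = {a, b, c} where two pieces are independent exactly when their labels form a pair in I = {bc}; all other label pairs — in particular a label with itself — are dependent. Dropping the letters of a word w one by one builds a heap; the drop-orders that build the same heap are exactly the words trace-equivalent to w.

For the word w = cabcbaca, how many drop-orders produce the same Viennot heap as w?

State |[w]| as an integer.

3

drop 0:c onto floor
drop 1:a onto {0:c}
drop 2:b onto {1:a}
drop 3:c onto {1:a}
drop 4:b onto {2:b}
drop 5:a onto {3:c, 4:b}
drop 6:c onto {5:a}
drop 7:a onto {6:c}
ground layer = {0:c}
drop-orders for the pieces not yet dropped (sum over which currently-grounded one goes next):
  1 to go: {7} 1
  2 to go: {6,7} 1
  3 to go: {5,6,7} 1
  4 to go: {3,5,6,7} 1  {4,5,6,7} 1
  5 to go: {2,4,5,6,7} 1  {3,4,5,6,7} 2
  6 to go: {2,3,4,5,6,7} 3
  if 0:c drops first: 3 orders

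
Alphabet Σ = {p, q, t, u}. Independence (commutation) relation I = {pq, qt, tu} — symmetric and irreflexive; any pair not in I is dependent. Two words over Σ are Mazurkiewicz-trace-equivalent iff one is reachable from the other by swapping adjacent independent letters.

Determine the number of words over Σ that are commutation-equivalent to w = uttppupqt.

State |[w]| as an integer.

9

piece 0:u — minimal
piece 1:t — minimal
piece 2:t rests on {1:t}
piece 3:p rests on {0:u, 2:t}
piece 4:p rests on {3:p}
piece 5:u rests on {4:p}
piece 6:p rests on {5:u}
piece 7:q rests on {5:u}
piece 8:t rests on {6:p}
minimal pieces: {0:u, 1:t}
ways to finish when only these pieces remain (= sum over removing one remaining piece with nothing left below it):
  1 left: {7}→1  {8}→1
  2 left: {6,8}→1  {7,8}→2
  3 left: {6,7,8}→3
  4 left: {5,6,7,8}→3
  5 left: {4,5,6,7,8}→3
  6 left: {3,4,5,6,7,8}→3
  7 left: {0,3,4,5,6,7,8}→3  {2,3,4,5,6,7,8}→3
  placing 0:u first → 3 extensions
  placing 1:t first → 6 extensions
total linear extensions = 9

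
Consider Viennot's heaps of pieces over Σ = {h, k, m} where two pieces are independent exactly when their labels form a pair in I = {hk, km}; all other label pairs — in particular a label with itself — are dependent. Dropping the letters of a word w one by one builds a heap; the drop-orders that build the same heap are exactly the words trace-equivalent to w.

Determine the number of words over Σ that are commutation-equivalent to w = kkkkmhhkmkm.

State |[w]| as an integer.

462

drop 0:k onto floor
drop 1:k onto {0:k}
drop 2:k onto {1:k}
drop 3:k onto {2:k}
drop 4:m onto floor
drop 5:h onto {4:m}
drop 6:h onto {5:h}
drop 7:k onto {3:k}
drop 8:m onto {6:h}
drop 9:k onto {7:k}
drop 10:m onto {8:m}
ground layer = {0:k, 4:m}
drop-orders for the pieces not yet dropped (sum over which currently-grounded one goes next):
  1 to go: {9} 1  {10} 1
  2 to go: {7,9} 1  {8,10} 1  {9,10} 2
  3 to go: {3,7,9} 1  {6,8,10} 1  {7,9,10} 3  {8,9,10} 3
  4 to go: {2,3,7,9} 1  {3,7,9,10} 4  {5,6,8,10} 1  {6,8,9,10} 4  {7,8,9,10} 6
  5 to go: {1,2,3,7,9} 1  {2,3,7,9,10} 5  {3,7,8,9,10} 10  {4,5,6,8,10} 1  {5,6,8,9,10} 5  {6,7,8,9,10} 10
  6 to go: {0,1,2,3,7,9} 1  {1,2,3,7,9,10} 6  {2,3,7,8,9,10} 15  {3,6,7,8,9,10} 20  {4,5,6,8,9,10} 6  {5,6,7,8,9,10} 15
  7 to go: {0,1,2,3,7,9,10} 7  {1,2,3,7,8,9,10} 21  {2,3,6,7,8,9,10} 35  {3,5,6,7,8,9,10} 35  {4,5,6,7,8,9,10} 21
  8 to go: {0,1,2,3,7,8,9,10} 28  {1,2,3,6,7,8,9,10} 56  {2,3,5,6,7,8,9,10} 70  {3,4,5,6,7,8,9,10} 56
  9 to go: {0,1,2,3,6,7,8,9,10} 84  {1,2,3,5,6,7,8,9,10} 126  {2,3,4,5,6,7,8,9,10} 126
  if 0:k drops first: 252 orders
  if 4:m drops first: 210 orders
heap linearizations: 462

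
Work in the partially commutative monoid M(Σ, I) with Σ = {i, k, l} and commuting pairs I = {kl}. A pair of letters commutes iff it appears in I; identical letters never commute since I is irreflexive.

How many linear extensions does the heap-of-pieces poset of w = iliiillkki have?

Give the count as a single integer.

drop 0:i onto floor
drop 1:l onto {0:i}
drop 2:i onto {1:l}
drop 3:i onto {2:i}
drop 4:i onto {3:i}
drop 5:l onto {4:i}
drop 6:l onto {5:l}
drop 7:k onto {4:i}
drop 8:k onto {7:k}
drop 9:i onto {6:l, 8:k}
ground layer = {0:i}
drop-orders for the pieces not yet dropped (sum over which currently-grounded one goes next):
  1 to go: {9} 1
  2 to go: {6,9} 1  {8,9} 1
  3 to go: {5,6,9} 1  {6,8,9} 2  {7,8,9} 1
  4 to go: {5,6,8,9} 3  {6,7,8,9} 3
  5 to go: {5,6,7,8,9} 6
  6 to go: {4,5,6,7,8,9} 6
  7 to go: {3,4,5,6,7,8,9} 6
  8 to go: {2,3,4,5,6,7,8,9} 6
  if 0:i drops first: 6 orders

6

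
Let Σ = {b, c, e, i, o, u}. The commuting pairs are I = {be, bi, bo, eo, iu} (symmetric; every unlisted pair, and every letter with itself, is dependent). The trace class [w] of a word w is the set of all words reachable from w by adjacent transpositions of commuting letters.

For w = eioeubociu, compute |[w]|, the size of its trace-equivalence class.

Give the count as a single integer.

drop 0:e onto floor
drop 1:i onto {0:e}
drop 2:o onto {1:i}
drop 3:e onto {1:i}
drop 4:u onto {2:o, 3:e}
drop 5:b onto {4:u}
drop 6:o onto {4:u}
drop 7:c onto {5:b, 6:o}
drop 8:i onto {7:c}
drop 9:u onto {7:c}
ground layer = {0:e}
drop-orders for the pieces not yet dropped (sum over which currently-grounded one goes next):
  1 to go: {8} 1  {9} 1
  2 to go: {8,9} 2
  3 to go: {7,8,9} 2
  4 to go: {5,7,8,9} 2  {6,7,8,9} 2
  5 to go: {5,6,7,8,9} 4
  6 to go: {4,5,6,7,8,9} 4
  7 to go: {2,4,5,6,7,8,9} 4  {3,4,5,6,7,8,9} 4
  8 to go: {2,3,4,5,6,7,8,9} 8
  if 0:e drops first: 8 orders

8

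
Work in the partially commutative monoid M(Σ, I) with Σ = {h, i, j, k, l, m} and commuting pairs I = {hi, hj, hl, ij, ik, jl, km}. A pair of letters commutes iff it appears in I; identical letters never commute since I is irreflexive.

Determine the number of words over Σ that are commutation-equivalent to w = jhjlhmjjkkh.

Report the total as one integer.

drop 0:j onto floor
drop 1:h onto floor
drop 2:j onto {0:j}
drop 3:l onto floor
drop 4:h onto {1:h}
drop 5:m onto {2:j, 3:l, 4:h}
drop 6:j onto {5:m}
drop 7:j onto {6:j}
drop 8:k onto {7:j}
drop 9:k onto {8:k}
drop 10:h onto {9:k}
ground layer = {0:j, 1:h, 3:l}
drop-orders for the pieces not yet dropped (sum over which currently-grounded one goes next):
  1 to go: {10} 1
  2 to go: {9,10} 1
  3 to go: {8,9,10} 1
  4 to go: {7,8,9,10} 1
  5 to go: {6,7,8,9,10} 1
  6 to go: {5,6,7,8,9,10} 1
  7 to go: {2,5,6,7,8,9,10} 1  {3,5,6,7,8,9,10} 1  {4,5,6,7,8,9,10} 1
  8 to go: {0,2,5,6,7,8,9,10} 1  {1,4,5,6,7,8,9,10} 1  {2,3,5,6,7,8,9,10} 2  {2,4,5,6,7,8,9,10} 2  {3,4,5,6,7,8,9,10} 2
  9 to go: {0,2,3,5,6,7,8,9,10} 3  {0,2,4,5,6,7,8,9,10} 3  {1,2,4,5,6,7,8,9,10} 3  {1,3,4,5,6,7,8,9,10} 3  {2,3,4,5,6,7,8,9,10} 6
  if 0:j drops first: 12 orders
  if 1:h drops first: 12 orders
  if 3:l drops first: 6 orders
heap linearizations: 30

30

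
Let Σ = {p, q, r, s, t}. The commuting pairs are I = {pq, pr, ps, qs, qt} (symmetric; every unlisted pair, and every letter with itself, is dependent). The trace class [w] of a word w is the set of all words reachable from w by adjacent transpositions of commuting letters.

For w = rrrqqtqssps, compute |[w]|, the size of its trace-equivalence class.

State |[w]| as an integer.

224

#0=r has no predecessor
#1=r depends on [0:r]
#2=r depends on [1:r]
#3=q depends on [2:r]
#4=q depends on [3:q]
#5=t depends on [2:r]
#6=q depends on [4:q]
#7=s depends on [5:t]
#8=s depends on [7:s]
#9=p depends on [5:t]
#10=s depends on [8:s]
sources: [0:r]
N(rest) = Σ N(rest − s) over sources s of rest; N(one piece) = 1:
  size 1 → [6]=1  [9]=1  [10]=1
  size 2 → [4,6]=1  [6,9]=2  [6,10]=2  [8,10]=1  [9,10]=2
  size 3 → [3,4,6]=1  [4,6,9]=3  [4,6,10]=3  [6,8,10]=3  [6,9,10]=6  [7,8,10]=1  [8,9,10]=3
  size 4 → [3,4,6,9]=4  [3,4,6,10]=4  [4,6,8,10]=6  [4,6,9,10]=12  [6,7,8,10]=4  [6,8,9,10]=12  [7,8,9,10]=4
  size 5 → [3,4,6,8,10]=10  [3,4,6,9,10]=20  [4,6,7,8,10]=10  [4,6,8,9,10]=30  [5,7,8,9,10]=4  [6,7,8,9,10]=20
  size 6 → [3,4,6,7,8,10]=20  [3,4,6,8,9,10]=60  [4,6,7,8,9,10]=60  [5,6,7,8,9,10]=24
  size 7 → [3,4,6,7,8,9,10]=140  [4,5,6,7,8,9,10]=84
  size 8 → [3,4,5,6,7,8,9,10]=224
  size 9 → [2,3,4,5,6,7,8,9,10]=224
  first=0(r) contributes 224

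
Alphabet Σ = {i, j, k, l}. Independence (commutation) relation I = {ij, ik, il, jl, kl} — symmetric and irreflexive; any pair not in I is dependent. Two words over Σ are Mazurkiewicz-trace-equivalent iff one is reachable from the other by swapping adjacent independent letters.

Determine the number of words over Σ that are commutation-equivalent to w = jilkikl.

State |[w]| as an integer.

210

piece 0:j — minimal
piece 1:i — minimal
piece 2:l — minimal
piece 3:k rests on {0:j}
piece 4:i rests on {1:i}
piece 5:k rests on {3:k}
piece 6:l rests on {2:l}
minimal pieces: {0:j, 1:i, 2:l}
ways to finish when only these pieces remain (= sum over removing one remaining piece with nothing left below it):
  1 left: {4}→1  {5}→1  {6}→1
  2 left: {1,4}→1  {2,6}→1  {3,5}→1  {4,5}→2  {4,6}→2  {5,6}→2
  3 left: {0,3,5}→1  {1,4,5}→3  {1,4,6}→3  {2,4,6}→3  {2,5,6}→3  {3,4,5}→3  {3,5,6}→3  {4,5,6}→6
  4 left: {0,3,4,5}→4  {0,3,5,6}→4  {1,2,4,6}→6  {1,3,4,5}→6  {1,4,5,6}→12  {2,3,5,6}→6  {2,4,5,6}→12  {3,4,5,6}→12
  5 left: {0,1,3,4,5}→10  {0,2,3,5,6}→10  {0,3,4,5,6}→20  {1,2,4,5,6}→30  {1,3,4,5,6}→30  {2,3,4,5,6}→30
  placing 0:j first → 90 extensions
  placing 1:i first → 60 extensions
  placing 2:l first → 60 extensions
total linear extensions = 210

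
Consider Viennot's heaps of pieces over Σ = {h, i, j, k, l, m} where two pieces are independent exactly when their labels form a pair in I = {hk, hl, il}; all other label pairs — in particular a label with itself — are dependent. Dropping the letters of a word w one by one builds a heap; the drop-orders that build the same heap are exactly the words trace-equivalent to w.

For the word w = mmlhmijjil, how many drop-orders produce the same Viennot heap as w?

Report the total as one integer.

4

drop 0:m onto floor
drop 1:m onto {0:m}
drop 2:l onto {1:m}
drop 3:h onto {1:m}
drop 4:m onto {2:l, 3:h}
drop 5:i onto {4:m}
drop 6:j onto {5:i}
drop 7:j onto {6:j}
drop 8:i onto {7:j}
drop 9:l onto {7:j}
ground layer = {0:m}
drop-orders for the pieces not yet dropped (sum over which currently-grounded one goes next):
  1 to go: {8} 1  {9} 1
  2 to go: {8,9} 2
  3 to go: {7,8,9} 2
  4 to go: {6,7,8,9} 2
  5 to go: {5,6,7,8,9} 2
  6 to go: {4,5,6,7,8,9} 2
  7 to go: {2,4,5,6,7,8,9} 2  {3,4,5,6,7,8,9} 2
  8 to go: {2,3,4,5,6,7,8,9} 4
  if 0:m drops first: 4 orders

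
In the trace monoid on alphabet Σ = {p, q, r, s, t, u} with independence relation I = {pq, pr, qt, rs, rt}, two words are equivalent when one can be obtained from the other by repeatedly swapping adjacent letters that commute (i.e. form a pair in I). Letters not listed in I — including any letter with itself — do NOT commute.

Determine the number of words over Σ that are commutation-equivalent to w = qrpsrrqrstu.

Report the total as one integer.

42

0(q) covers ∅
1(r) covers 0:q
2(p) covers ∅
3(s) covers 0:q, 2:p
4(r) covers 1:r
5(r) covers 4:r
6(q) covers 3:s, 5:r
7(r) covers 6:q
8(s) covers 6:q
9(t) covers 8:s
10(u) covers 7:r, 9:t
floor of heap: 0:q, 2:p
completions by unplaced set U, small U first (add the entries for U minus each lowest piece of U):
  |U|=1: {10}:1
  |U|=2: {7,10}:1  {9,10}:1
  |U|=3: {7,9,10}:2  {8,9,10}:1
  |U|=4: {7,8,9,10}:3
  |U|=5: {6,7,8,9,10}:3
  |U|=6: {3,6,7,8,9,10}:3  {5,6,7,8,9,10}:3
  |U|=7: {2,3,6,7,8,9,10}:3  {3,5,6,7,8,9,10}:6  {4,5,6,7,8,9,10}:3
  |U|=8: {1,4,5,6,7,8,9,10}:3  {2,3,5,6,7,8,9,10}:9  {3,4,5,6,7,8,9,10}:9
  |U|=9: {1,3,4,5,6,7,8,9,10}:12  {2,3,4,5,6,7,8,9,10}:18
  start at 0(q): 30
  start at 2(p): 12
sum over floor = 42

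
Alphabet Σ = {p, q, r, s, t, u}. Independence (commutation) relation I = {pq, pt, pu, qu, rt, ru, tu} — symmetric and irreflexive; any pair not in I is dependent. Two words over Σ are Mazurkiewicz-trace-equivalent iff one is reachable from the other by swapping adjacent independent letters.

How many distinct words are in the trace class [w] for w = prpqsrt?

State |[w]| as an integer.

4

#0=p has no predecessor
#1=r depends on [0:p]
#2=p depends on [1:r]
#3=q depends on [1:r]
#4=s depends on [2:p, 3:q]
#5=r depends on [4:s]
#6=t depends on [4:s]
sources: [0:p]
N(rest) = Σ N(rest − s) over sources s of rest; N(one piece) = 1:
  size 1 → [5]=1  [6]=1
  size 2 → [5,6]=2
  size 3 → [4,5,6]=2
  size 4 → [2,4,5,6]=2  [3,4,5,6]=2
  size 5 → [2,3,4,5,6]=4
  first=0(p) contributes 4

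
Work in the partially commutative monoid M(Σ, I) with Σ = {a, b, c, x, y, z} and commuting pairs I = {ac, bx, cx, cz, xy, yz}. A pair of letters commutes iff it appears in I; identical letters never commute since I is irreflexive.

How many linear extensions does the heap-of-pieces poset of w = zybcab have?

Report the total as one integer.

4

0(z) covers ∅
1(y) covers ∅
2(b) covers 0:z, 1:y
3(c) covers 2:b
4(a) covers 2:b
5(b) covers 3:c, 4:a
floor of heap: 0:z, 1:y
completions by unplaced set U, small U first (add the entries for U minus each lowest piece of U):
  |U|=1: {5}:1
  |U|=2: {3,5}:1  {4,5}:1
  |U|=3: {3,4,5}:2
  |U|=4: {2,3,4,5}:2
  start at 0(z): 2
  start at 1(y): 2
sum over floor = 4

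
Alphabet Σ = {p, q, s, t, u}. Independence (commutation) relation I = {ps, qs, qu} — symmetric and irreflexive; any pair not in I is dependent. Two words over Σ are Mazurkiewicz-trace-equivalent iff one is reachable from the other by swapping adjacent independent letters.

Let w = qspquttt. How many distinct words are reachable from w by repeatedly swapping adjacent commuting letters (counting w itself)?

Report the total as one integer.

7

drop 0:q onto floor
drop 1:s onto floor
drop 2:p onto {0:q}
drop 3:q onto {2:p}
drop 4:u onto {1:s, 2:p}
drop 5:t onto {3:q, 4:u}
drop 6:t onto {5:t}
drop 7:t onto {6:t}
ground layer = {0:q, 1:s}
drop-orders for the pieces not yet dropped (sum over which currently-grounded one goes next):
  1 to go: {7} 1
  2 to go: {6,7} 1
  3 to go: {5,6,7} 1
  4 to go: {3,5,6,7} 1  {4,5,6,7} 1
  5 to go: {1,4,5,6,7} 1  {3,4,5,6,7} 2
  6 to go: {1,3,4,5,6,7} 3  {2,3,4,5,6,7} 2
  if 0:q drops first: 5 orders
  if 1:s drops first: 2 orders
heap linearizations: 7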